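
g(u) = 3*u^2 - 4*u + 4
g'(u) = 6*u - 4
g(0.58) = 2.69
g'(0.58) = -0.52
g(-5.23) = 106.98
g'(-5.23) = -35.38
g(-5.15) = 104.17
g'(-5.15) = -34.90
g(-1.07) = 11.71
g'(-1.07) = -10.42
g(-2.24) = 28.01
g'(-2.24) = -17.44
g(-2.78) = 38.31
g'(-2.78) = -20.68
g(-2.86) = 39.98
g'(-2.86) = -21.16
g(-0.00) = 4.00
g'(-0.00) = -4.00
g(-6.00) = 136.00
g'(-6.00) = -40.00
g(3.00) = 19.00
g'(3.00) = 14.00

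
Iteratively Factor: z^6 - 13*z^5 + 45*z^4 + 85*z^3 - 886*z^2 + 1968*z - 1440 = (z - 5)*(z^5 - 8*z^4 + 5*z^3 + 110*z^2 - 336*z + 288) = (z - 5)*(z - 4)*(z^4 - 4*z^3 - 11*z^2 + 66*z - 72) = (z - 5)*(z - 4)*(z - 2)*(z^3 - 2*z^2 - 15*z + 36) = (z - 5)*(z - 4)*(z - 3)*(z - 2)*(z^2 + z - 12) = (z - 5)*(z - 4)*(z - 3)*(z - 2)*(z + 4)*(z - 3)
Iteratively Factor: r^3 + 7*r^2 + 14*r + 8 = (r + 2)*(r^2 + 5*r + 4) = (r + 2)*(r + 4)*(r + 1)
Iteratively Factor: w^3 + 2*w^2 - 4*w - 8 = (w + 2)*(w^2 - 4) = (w - 2)*(w + 2)*(w + 2)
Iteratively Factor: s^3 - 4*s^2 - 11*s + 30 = (s - 5)*(s^2 + s - 6) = (s - 5)*(s - 2)*(s + 3)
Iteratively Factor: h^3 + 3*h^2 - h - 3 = (h + 3)*(h^2 - 1) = (h - 1)*(h + 3)*(h + 1)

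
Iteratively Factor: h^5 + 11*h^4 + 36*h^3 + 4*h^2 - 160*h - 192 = (h + 4)*(h^4 + 7*h^3 + 8*h^2 - 28*h - 48) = (h + 2)*(h + 4)*(h^3 + 5*h^2 - 2*h - 24) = (h - 2)*(h + 2)*(h + 4)*(h^2 + 7*h + 12) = (h - 2)*(h + 2)*(h + 4)^2*(h + 3)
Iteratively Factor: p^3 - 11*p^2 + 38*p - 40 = (p - 4)*(p^2 - 7*p + 10) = (p - 5)*(p - 4)*(p - 2)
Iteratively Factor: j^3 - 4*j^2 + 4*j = (j - 2)*(j^2 - 2*j) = j*(j - 2)*(j - 2)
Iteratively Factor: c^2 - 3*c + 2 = (c - 2)*(c - 1)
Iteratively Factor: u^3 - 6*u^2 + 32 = (u + 2)*(u^2 - 8*u + 16) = (u - 4)*(u + 2)*(u - 4)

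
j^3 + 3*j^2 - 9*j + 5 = (j - 1)^2*(j + 5)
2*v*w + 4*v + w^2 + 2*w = (2*v + w)*(w + 2)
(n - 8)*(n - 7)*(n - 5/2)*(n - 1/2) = n^4 - 18*n^3 + 409*n^2/4 - 747*n/4 + 70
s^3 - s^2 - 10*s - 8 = (s - 4)*(s + 1)*(s + 2)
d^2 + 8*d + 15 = (d + 3)*(d + 5)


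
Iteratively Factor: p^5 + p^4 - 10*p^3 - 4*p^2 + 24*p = (p - 2)*(p^4 + 3*p^3 - 4*p^2 - 12*p) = (p - 2)*(p + 3)*(p^3 - 4*p) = (p - 2)*(p + 2)*(p + 3)*(p^2 - 2*p) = p*(p - 2)*(p + 2)*(p + 3)*(p - 2)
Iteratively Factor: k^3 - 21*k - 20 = (k + 1)*(k^2 - k - 20) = (k + 1)*(k + 4)*(k - 5)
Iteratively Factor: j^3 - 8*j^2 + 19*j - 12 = (j - 1)*(j^2 - 7*j + 12) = (j - 4)*(j - 1)*(j - 3)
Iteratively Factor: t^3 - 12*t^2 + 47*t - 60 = (t - 5)*(t^2 - 7*t + 12) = (t - 5)*(t - 3)*(t - 4)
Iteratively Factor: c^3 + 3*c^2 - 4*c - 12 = (c + 2)*(c^2 + c - 6) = (c - 2)*(c + 2)*(c + 3)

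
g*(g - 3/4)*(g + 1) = g^3 + g^2/4 - 3*g/4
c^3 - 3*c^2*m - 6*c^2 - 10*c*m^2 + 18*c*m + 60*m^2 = (c - 6)*(c - 5*m)*(c + 2*m)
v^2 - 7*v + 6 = (v - 6)*(v - 1)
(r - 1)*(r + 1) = r^2 - 1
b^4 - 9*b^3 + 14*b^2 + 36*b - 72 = (b - 6)*(b - 3)*(b - 2)*(b + 2)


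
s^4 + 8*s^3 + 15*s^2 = s^2*(s + 3)*(s + 5)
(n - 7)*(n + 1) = n^2 - 6*n - 7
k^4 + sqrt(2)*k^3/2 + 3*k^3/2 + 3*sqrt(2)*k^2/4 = k^2*(k + 3/2)*(k + sqrt(2)/2)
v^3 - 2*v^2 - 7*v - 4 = (v - 4)*(v + 1)^2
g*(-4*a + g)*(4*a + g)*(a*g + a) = -16*a^3*g^2 - 16*a^3*g + a*g^4 + a*g^3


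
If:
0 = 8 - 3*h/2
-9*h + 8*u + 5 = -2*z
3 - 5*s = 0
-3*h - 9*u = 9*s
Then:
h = 16/3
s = 3/5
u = -107/45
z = 2791/90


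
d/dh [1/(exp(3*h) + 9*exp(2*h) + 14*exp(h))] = (-3*exp(2*h) - 18*exp(h) - 14)*exp(-h)/(exp(2*h) + 9*exp(h) + 14)^2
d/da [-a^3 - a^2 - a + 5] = -3*a^2 - 2*a - 1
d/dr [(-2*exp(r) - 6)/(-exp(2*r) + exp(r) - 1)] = 2*(-(exp(r) + 3)*(2*exp(r) - 1) + exp(2*r) - exp(r) + 1)*exp(r)/(exp(2*r) - exp(r) + 1)^2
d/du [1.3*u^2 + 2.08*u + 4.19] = 2.6*u + 2.08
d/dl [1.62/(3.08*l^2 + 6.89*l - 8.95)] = (-9.9792*l - 11.1618)/(3.08*l^2 + 6.89*l - 8.95)^2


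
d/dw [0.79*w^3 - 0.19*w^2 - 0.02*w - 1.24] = 2.37*w^2 - 0.38*w - 0.02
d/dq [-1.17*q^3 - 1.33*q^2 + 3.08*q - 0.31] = -3.51*q^2 - 2.66*q + 3.08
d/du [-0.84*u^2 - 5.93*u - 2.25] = -1.68*u - 5.93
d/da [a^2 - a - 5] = 2*a - 1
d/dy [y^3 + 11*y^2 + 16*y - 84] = 3*y^2 + 22*y + 16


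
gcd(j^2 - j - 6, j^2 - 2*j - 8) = j + 2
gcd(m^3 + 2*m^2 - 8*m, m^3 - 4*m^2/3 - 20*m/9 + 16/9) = m - 2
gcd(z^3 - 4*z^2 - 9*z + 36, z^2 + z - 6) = z + 3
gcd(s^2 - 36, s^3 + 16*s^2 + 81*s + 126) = s + 6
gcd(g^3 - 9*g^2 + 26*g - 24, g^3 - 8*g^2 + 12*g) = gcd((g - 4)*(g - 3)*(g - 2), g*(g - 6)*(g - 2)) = g - 2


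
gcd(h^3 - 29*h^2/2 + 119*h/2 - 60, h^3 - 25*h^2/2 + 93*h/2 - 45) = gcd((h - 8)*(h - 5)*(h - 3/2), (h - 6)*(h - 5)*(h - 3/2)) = h^2 - 13*h/2 + 15/2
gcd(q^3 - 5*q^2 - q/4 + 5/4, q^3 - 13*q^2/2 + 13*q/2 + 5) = q^2 - 9*q/2 - 5/2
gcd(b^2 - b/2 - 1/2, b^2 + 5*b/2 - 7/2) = b - 1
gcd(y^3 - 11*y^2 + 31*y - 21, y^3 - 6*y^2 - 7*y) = y - 7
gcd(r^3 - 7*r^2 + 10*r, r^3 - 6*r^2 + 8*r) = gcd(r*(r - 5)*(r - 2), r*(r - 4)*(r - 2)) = r^2 - 2*r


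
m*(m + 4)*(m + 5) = m^3 + 9*m^2 + 20*m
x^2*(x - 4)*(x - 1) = x^4 - 5*x^3 + 4*x^2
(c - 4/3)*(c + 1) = c^2 - c/3 - 4/3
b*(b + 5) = b^2 + 5*b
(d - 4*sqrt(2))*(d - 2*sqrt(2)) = d^2 - 6*sqrt(2)*d + 16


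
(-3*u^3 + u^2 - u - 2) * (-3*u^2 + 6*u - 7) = 9*u^5 - 21*u^4 + 30*u^3 - 7*u^2 - 5*u + 14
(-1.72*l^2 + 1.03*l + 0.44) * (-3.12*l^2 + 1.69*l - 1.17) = 5.3664*l^4 - 6.1204*l^3 + 2.3803*l^2 - 0.4615*l - 0.5148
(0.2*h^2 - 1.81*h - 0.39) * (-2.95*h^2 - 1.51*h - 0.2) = -0.59*h^4 + 5.0375*h^3 + 3.8436*h^2 + 0.9509*h + 0.078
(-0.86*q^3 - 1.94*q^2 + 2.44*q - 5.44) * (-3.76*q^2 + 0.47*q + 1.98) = 3.2336*q^5 + 6.8902*q^4 - 11.789*q^3 + 17.76*q^2 + 2.2744*q - 10.7712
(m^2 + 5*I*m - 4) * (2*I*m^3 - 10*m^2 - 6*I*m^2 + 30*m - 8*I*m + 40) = 2*I*m^5 - 20*m^4 - 6*I*m^4 + 60*m^3 - 66*I*m^3 + 120*m^2 + 174*I*m^2 - 120*m + 232*I*m - 160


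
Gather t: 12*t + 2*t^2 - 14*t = 2*t^2 - 2*t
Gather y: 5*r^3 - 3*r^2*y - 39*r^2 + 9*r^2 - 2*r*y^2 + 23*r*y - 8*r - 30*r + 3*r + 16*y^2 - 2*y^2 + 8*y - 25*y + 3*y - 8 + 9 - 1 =5*r^3 - 30*r^2 - 35*r + y^2*(14 - 2*r) + y*(-3*r^2 + 23*r - 14)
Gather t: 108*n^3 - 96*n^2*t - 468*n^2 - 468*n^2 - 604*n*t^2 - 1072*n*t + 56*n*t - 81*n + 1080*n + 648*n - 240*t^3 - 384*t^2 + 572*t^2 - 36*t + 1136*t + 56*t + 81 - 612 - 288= 108*n^3 - 936*n^2 + 1647*n - 240*t^3 + t^2*(188 - 604*n) + t*(-96*n^2 - 1016*n + 1156) - 819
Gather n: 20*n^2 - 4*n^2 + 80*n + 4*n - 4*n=16*n^2 + 80*n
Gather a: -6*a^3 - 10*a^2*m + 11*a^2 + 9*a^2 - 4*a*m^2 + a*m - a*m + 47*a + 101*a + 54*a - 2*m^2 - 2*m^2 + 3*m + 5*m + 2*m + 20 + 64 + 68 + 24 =-6*a^3 + a^2*(20 - 10*m) + a*(202 - 4*m^2) - 4*m^2 + 10*m + 176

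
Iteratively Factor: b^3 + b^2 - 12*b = (b)*(b^2 + b - 12) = b*(b + 4)*(b - 3)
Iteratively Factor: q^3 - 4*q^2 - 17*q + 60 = (q + 4)*(q^2 - 8*q + 15) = (q - 3)*(q + 4)*(q - 5)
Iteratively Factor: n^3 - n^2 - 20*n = (n + 4)*(n^2 - 5*n) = (n - 5)*(n + 4)*(n)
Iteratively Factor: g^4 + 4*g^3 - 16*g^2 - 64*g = (g + 4)*(g^3 - 16*g) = (g - 4)*(g + 4)*(g^2 + 4*g) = (g - 4)*(g + 4)^2*(g)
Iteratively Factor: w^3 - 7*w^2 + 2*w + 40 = (w - 4)*(w^2 - 3*w - 10) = (w - 4)*(w + 2)*(w - 5)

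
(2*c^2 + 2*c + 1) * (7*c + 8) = 14*c^3 + 30*c^2 + 23*c + 8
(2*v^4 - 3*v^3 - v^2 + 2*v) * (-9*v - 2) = -18*v^5 + 23*v^4 + 15*v^3 - 16*v^2 - 4*v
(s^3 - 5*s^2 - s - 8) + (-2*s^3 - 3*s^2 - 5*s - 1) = -s^3 - 8*s^2 - 6*s - 9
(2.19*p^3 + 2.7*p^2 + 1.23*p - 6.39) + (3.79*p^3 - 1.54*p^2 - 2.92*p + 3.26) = 5.98*p^3 + 1.16*p^2 - 1.69*p - 3.13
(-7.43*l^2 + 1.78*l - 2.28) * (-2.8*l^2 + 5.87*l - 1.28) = 20.804*l^4 - 48.5981*l^3 + 26.343*l^2 - 15.662*l + 2.9184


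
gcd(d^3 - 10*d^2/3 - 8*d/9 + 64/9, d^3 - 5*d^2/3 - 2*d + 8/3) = d^2 - 2*d/3 - 8/3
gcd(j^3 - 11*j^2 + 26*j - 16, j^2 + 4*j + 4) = 1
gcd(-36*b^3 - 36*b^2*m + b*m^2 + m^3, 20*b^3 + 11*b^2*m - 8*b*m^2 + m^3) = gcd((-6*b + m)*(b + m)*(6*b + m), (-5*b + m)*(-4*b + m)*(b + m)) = b + m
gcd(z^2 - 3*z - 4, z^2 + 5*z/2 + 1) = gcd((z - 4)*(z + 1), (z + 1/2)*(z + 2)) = 1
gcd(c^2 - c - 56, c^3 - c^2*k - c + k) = 1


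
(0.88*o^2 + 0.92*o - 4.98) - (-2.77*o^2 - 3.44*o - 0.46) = 3.65*o^2 + 4.36*o - 4.52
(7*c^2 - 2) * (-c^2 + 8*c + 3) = -7*c^4 + 56*c^3 + 23*c^2 - 16*c - 6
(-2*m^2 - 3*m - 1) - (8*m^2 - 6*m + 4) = -10*m^2 + 3*m - 5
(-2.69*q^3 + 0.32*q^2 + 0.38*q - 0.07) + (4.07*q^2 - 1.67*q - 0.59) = -2.69*q^3 + 4.39*q^2 - 1.29*q - 0.66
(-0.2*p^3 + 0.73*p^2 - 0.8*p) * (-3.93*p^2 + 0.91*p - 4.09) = 0.786*p^5 - 3.0509*p^4 + 4.6263*p^3 - 3.7137*p^2 + 3.272*p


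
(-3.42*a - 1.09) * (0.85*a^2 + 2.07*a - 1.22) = -2.907*a^3 - 8.0059*a^2 + 1.9161*a + 1.3298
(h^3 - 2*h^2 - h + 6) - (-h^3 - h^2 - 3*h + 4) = 2*h^3 - h^2 + 2*h + 2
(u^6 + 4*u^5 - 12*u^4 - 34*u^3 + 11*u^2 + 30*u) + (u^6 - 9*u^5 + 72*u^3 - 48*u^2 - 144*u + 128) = 2*u^6 - 5*u^5 - 12*u^4 + 38*u^3 - 37*u^2 - 114*u + 128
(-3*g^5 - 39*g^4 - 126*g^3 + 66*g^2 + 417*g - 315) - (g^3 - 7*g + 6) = -3*g^5 - 39*g^4 - 127*g^3 + 66*g^2 + 424*g - 321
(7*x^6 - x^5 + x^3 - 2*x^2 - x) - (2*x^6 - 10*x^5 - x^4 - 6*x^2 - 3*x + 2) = 5*x^6 + 9*x^5 + x^4 + x^3 + 4*x^2 + 2*x - 2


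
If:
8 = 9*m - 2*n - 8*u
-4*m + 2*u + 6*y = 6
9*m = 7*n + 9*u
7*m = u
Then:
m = -56/221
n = 432/221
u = -392/221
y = 943/663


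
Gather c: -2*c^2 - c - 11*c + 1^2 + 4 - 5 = -2*c^2 - 12*c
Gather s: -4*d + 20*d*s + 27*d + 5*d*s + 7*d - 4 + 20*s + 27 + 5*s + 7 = 30*d + s*(25*d + 25) + 30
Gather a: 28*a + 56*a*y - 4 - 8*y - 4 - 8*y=a*(56*y + 28) - 16*y - 8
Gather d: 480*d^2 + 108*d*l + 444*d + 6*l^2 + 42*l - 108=480*d^2 + d*(108*l + 444) + 6*l^2 + 42*l - 108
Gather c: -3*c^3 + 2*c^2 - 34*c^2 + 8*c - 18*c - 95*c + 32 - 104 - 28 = -3*c^3 - 32*c^2 - 105*c - 100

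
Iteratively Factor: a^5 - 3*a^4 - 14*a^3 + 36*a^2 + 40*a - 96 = (a + 3)*(a^4 - 6*a^3 + 4*a^2 + 24*a - 32) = (a - 2)*(a + 3)*(a^3 - 4*a^2 - 4*a + 16) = (a - 2)^2*(a + 3)*(a^2 - 2*a - 8) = (a - 4)*(a - 2)^2*(a + 3)*(a + 2)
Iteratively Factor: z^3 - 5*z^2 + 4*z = (z)*(z^2 - 5*z + 4) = z*(z - 1)*(z - 4)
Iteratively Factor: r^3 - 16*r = (r - 4)*(r^2 + 4*r) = r*(r - 4)*(r + 4)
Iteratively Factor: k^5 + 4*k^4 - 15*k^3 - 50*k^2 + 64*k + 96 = (k - 2)*(k^4 + 6*k^3 - 3*k^2 - 56*k - 48) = (k - 3)*(k - 2)*(k^3 + 9*k^2 + 24*k + 16) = (k - 3)*(k - 2)*(k + 4)*(k^2 + 5*k + 4) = (k - 3)*(k - 2)*(k + 4)^2*(k + 1)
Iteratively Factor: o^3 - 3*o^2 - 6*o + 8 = (o - 4)*(o^2 + o - 2) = (o - 4)*(o + 2)*(o - 1)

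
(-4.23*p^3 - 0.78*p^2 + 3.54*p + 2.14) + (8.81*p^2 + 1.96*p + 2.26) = -4.23*p^3 + 8.03*p^2 + 5.5*p + 4.4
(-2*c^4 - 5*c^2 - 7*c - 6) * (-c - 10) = 2*c^5 + 20*c^4 + 5*c^3 + 57*c^2 + 76*c + 60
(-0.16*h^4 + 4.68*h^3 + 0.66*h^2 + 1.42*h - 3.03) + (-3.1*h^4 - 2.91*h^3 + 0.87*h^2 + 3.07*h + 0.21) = -3.26*h^4 + 1.77*h^3 + 1.53*h^2 + 4.49*h - 2.82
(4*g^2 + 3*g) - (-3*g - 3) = 4*g^2 + 6*g + 3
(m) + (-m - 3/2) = -3/2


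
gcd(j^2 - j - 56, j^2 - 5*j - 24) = j - 8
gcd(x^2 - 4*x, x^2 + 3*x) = x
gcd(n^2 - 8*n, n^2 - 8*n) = n^2 - 8*n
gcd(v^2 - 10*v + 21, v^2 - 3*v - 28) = v - 7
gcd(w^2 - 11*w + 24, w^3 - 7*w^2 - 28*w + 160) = w - 8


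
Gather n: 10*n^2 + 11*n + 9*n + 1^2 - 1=10*n^2 + 20*n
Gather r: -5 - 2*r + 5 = -2*r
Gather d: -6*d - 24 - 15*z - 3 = -6*d - 15*z - 27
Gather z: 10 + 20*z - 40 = 20*z - 30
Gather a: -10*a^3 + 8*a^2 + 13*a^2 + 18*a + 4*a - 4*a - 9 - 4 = -10*a^3 + 21*a^2 + 18*a - 13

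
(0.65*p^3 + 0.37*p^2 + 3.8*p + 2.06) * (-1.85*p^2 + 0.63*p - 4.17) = -1.2025*p^5 - 0.275*p^4 - 9.5074*p^3 - 2.9599*p^2 - 14.5482*p - 8.5902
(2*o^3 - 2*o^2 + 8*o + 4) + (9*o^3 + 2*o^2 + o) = 11*o^3 + 9*o + 4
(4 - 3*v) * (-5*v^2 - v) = 15*v^3 - 17*v^2 - 4*v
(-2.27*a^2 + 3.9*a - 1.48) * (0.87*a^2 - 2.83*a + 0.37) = -1.9749*a^4 + 9.8171*a^3 - 13.1645*a^2 + 5.6314*a - 0.5476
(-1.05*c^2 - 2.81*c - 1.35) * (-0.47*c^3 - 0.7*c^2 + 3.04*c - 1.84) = 0.4935*c^5 + 2.0557*c^4 - 0.5905*c^3 - 5.6654*c^2 + 1.0664*c + 2.484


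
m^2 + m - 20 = (m - 4)*(m + 5)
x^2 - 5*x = x*(x - 5)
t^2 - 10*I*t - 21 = (t - 7*I)*(t - 3*I)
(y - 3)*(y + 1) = y^2 - 2*y - 3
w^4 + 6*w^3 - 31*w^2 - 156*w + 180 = (w - 5)*(w - 1)*(w + 6)^2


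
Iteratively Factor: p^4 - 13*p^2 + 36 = (p + 2)*(p^3 - 2*p^2 - 9*p + 18) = (p - 3)*(p + 2)*(p^2 + p - 6) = (p - 3)*(p + 2)*(p + 3)*(p - 2)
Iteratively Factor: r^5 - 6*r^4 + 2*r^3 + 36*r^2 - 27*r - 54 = (r + 2)*(r^4 - 8*r^3 + 18*r^2 - 27) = (r - 3)*(r + 2)*(r^3 - 5*r^2 + 3*r + 9) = (r - 3)*(r + 1)*(r + 2)*(r^2 - 6*r + 9) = (r - 3)^2*(r + 1)*(r + 2)*(r - 3)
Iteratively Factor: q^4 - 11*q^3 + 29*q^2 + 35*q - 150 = (q - 5)*(q^3 - 6*q^2 - q + 30) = (q - 5)*(q - 3)*(q^2 - 3*q - 10) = (q - 5)*(q - 3)*(q + 2)*(q - 5)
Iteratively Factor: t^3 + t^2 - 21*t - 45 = (t + 3)*(t^2 - 2*t - 15) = (t + 3)^2*(t - 5)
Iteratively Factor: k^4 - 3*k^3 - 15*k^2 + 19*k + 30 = (k + 3)*(k^3 - 6*k^2 + 3*k + 10) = (k - 5)*(k + 3)*(k^2 - k - 2) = (k - 5)*(k + 1)*(k + 3)*(k - 2)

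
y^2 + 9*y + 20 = (y + 4)*(y + 5)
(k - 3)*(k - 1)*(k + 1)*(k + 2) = k^4 - k^3 - 7*k^2 + k + 6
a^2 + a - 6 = (a - 2)*(a + 3)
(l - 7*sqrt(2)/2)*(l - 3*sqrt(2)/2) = l^2 - 5*sqrt(2)*l + 21/2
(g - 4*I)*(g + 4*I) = g^2 + 16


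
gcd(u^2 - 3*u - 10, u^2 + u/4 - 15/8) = 1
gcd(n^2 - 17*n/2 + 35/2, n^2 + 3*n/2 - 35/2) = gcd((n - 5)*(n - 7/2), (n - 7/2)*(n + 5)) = n - 7/2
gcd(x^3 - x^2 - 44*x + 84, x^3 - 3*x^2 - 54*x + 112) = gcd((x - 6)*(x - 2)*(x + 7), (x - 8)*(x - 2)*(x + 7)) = x^2 + 5*x - 14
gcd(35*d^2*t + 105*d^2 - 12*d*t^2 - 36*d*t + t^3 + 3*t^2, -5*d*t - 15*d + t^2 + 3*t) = -5*d*t - 15*d + t^2 + 3*t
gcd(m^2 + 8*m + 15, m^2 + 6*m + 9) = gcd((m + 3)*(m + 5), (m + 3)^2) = m + 3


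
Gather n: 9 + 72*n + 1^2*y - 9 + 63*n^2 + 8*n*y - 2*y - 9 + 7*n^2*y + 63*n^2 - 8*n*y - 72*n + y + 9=n^2*(7*y + 126)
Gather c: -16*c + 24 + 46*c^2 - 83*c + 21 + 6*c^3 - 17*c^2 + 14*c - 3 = 6*c^3 + 29*c^2 - 85*c + 42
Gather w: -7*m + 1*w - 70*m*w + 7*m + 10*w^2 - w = -70*m*w + 10*w^2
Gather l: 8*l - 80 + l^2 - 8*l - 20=l^2 - 100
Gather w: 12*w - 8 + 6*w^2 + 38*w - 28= 6*w^2 + 50*w - 36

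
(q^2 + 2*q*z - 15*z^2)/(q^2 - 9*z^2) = (q + 5*z)/(q + 3*z)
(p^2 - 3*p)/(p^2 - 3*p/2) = 2*(p - 3)/(2*p - 3)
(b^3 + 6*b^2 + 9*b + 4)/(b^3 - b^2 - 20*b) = (b^2 + 2*b + 1)/(b*(b - 5))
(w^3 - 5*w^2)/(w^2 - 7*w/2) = 2*w*(w - 5)/(2*w - 7)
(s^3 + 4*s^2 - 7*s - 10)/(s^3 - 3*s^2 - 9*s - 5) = (s^2 + 3*s - 10)/(s^2 - 4*s - 5)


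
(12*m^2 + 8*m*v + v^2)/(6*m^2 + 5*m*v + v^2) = (6*m + v)/(3*m + v)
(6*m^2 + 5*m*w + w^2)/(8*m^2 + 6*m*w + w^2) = (3*m + w)/(4*m + w)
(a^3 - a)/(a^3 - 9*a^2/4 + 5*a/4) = 4*(a + 1)/(4*a - 5)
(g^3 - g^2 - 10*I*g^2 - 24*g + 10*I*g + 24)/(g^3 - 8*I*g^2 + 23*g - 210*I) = (g^2 - g*(1 + 4*I) + 4*I)/(g^2 - 2*I*g + 35)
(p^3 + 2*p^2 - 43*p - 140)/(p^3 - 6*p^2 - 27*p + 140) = (p + 4)/(p - 4)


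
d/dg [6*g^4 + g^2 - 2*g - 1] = 24*g^3 + 2*g - 2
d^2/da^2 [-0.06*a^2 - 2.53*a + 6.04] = -0.120000000000000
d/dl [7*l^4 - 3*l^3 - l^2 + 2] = l*(28*l^2 - 9*l - 2)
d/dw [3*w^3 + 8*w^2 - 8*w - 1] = 9*w^2 + 16*w - 8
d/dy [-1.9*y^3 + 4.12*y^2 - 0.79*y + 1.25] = -5.7*y^2 + 8.24*y - 0.79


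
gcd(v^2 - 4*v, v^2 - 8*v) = v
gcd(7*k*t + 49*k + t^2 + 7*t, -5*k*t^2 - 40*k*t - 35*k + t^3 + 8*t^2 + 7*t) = t + 7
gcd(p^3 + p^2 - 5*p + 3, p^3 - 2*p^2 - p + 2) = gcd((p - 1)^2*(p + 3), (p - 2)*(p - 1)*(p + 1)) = p - 1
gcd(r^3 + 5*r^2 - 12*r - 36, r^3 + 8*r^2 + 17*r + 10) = r + 2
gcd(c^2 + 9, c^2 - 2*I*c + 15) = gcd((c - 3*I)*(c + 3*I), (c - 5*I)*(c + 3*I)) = c + 3*I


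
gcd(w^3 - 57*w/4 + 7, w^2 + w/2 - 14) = w^2 + w/2 - 14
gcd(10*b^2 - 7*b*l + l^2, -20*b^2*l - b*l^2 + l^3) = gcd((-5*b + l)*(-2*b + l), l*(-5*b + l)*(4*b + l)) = 5*b - l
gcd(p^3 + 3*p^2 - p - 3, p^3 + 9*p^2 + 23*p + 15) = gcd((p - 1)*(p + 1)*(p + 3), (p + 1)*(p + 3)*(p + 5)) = p^2 + 4*p + 3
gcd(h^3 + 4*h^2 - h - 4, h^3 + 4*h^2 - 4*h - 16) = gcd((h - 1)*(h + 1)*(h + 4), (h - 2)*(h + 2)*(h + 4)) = h + 4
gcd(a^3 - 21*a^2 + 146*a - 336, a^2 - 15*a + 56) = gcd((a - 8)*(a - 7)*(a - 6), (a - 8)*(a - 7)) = a^2 - 15*a + 56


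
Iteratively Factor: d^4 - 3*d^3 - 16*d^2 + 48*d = (d - 4)*(d^3 + d^2 - 12*d) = (d - 4)*(d + 4)*(d^2 - 3*d) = d*(d - 4)*(d + 4)*(d - 3)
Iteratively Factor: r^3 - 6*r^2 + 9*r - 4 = (r - 1)*(r^2 - 5*r + 4) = (r - 4)*(r - 1)*(r - 1)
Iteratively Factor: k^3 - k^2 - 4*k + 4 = (k - 2)*(k^2 + k - 2) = (k - 2)*(k - 1)*(k + 2)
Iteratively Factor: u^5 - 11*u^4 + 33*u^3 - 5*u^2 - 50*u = (u - 5)*(u^4 - 6*u^3 + 3*u^2 + 10*u) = u*(u - 5)*(u^3 - 6*u^2 + 3*u + 10) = u*(u - 5)*(u - 2)*(u^2 - 4*u - 5) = u*(u - 5)^2*(u - 2)*(u + 1)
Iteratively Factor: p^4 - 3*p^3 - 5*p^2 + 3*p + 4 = (p + 1)*(p^3 - 4*p^2 - p + 4) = (p + 1)^2*(p^2 - 5*p + 4) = (p - 4)*(p + 1)^2*(p - 1)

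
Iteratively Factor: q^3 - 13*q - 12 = (q + 3)*(q^2 - 3*q - 4) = (q - 4)*(q + 3)*(q + 1)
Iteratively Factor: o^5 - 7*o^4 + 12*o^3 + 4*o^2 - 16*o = (o - 2)*(o^4 - 5*o^3 + 2*o^2 + 8*o) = (o - 4)*(o - 2)*(o^3 - o^2 - 2*o) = o*(o - 4)*(o - 2)*(o^2 - o - 2) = o*(o - 4)*(o - 2)^2*(o + 1)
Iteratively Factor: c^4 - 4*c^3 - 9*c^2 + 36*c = (c)*(c^3 - 4*c^2 - 9*c + 36) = c*(c + 3)*(c^2 - 7*c + 12) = c*(c - 3)*(c + 3)*(c - 4)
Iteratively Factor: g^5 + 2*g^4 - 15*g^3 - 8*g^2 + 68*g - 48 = (g - 2)*(g^4 + 4*g^3 - 7*g^2 - 22*g + 24) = (g - 2)*(g + 4)*(g^3 - 7*g + 6) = (g - 2)*(g + 3)*(g + 4)*(g^2 - 3*g + 2) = (g - 2)^2*(g + 3)*(g + 4)*(g - 1)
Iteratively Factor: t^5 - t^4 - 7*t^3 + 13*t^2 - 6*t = (t + 3)*(t^4 - 4*t^3 + 5*t^2 - 2*t) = (t - 1)*(t + 3)*(t^3 - 3*t^2 + 2*t) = (t - 2)*(t - 1)*(t + 3)*(t^2 - t) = t*(t - 2)*(t - 1)*(t + 3)*(t - 1)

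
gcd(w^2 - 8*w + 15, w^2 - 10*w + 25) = w - 5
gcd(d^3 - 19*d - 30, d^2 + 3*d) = d + 3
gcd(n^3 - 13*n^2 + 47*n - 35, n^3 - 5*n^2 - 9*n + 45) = n - 5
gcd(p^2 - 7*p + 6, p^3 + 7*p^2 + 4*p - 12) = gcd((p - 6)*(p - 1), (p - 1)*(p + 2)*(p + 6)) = p - 1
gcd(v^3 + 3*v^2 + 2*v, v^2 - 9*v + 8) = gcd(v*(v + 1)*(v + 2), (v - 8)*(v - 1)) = 1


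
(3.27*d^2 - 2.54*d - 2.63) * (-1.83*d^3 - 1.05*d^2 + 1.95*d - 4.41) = -5.9841*d^5 + 1.2147*d^4 + 13.8564*d^3 - 16.6122*d^2 + 6.0729*d + 11.5983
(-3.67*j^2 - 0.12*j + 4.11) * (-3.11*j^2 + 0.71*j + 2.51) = 11.4137*j^4 - 2.2325*j^3 - 22.079*j^2 + 2.6169*j + 10.3161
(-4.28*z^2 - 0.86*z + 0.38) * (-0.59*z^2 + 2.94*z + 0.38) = 2.5252*z^4 - 12.0758*z^3 - 4.379*z^2 + 0.7904*z + 0.1444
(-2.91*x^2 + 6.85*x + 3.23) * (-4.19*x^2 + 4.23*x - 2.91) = 12.1929*x^4 - 41.0108*x^3 + 23.9099*x^2 - 6.2706*x - 9.3993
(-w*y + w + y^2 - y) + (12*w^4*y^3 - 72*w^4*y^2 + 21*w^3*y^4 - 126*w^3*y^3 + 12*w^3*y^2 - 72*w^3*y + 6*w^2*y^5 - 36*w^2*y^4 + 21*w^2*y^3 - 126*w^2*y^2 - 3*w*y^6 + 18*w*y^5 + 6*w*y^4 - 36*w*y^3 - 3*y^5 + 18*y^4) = 12*w^4*y^3 - 72*w^4*y^2 + 21*w^3*y^4 - 126*w^3*y^3 + 12*w^3*y^2 - 72*w^3*y + 6*w^2*y^5 - 36*w^2*y^4 + 21*w^2*y^3 - 126*w^2*y^2 - 3*w*y^6 + 18*w*y^5 + 6*w*y^4 - 36*w*y^3 - w*y + w - 3*y^5 + 18*y^4 + y^2 - y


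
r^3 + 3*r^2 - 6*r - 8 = (r - 2)*(r + 1)*(r + 4)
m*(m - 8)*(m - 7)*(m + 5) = m^4 - 10*m^3 - 19*m^2 + 280*m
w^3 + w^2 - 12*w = w*(w - 3)*(w + 4)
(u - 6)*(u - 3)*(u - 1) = u^3 - 10*u^2 + 27*u - 18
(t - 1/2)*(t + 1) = t^2 + t/2 - 1/2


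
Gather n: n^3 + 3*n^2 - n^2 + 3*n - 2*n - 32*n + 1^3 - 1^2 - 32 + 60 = n^3 + 2*n^2 - 31*n + 28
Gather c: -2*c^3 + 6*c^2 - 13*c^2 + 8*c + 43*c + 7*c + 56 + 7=-2*c^3 - 7*c^2 + 58*c + 63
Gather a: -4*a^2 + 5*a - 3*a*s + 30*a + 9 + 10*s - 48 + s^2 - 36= -4*a^2 + a*(35 - 3*s) + s^2 + 10*s - 75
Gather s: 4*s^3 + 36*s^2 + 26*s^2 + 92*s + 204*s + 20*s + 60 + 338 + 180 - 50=4*s^3 + 62*s^2 + 316*s + 528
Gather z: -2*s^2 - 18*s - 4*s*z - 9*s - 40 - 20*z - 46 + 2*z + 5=-2*s^2 - 27*s + z*(-4*s - 18) - 81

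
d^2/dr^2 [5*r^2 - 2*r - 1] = 10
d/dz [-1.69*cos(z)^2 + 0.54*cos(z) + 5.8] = (3.38*cos(z) - 0.54)*sin(z)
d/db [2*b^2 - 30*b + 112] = 4*b - 30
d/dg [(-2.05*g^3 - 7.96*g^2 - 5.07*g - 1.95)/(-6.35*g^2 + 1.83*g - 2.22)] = (13.0175*g^4 - 7.503*g^3 - 33.1083*g^2 + 10.5774*g + 14.8239)/(40.3225*g^4 - 23.241*g^3 + 31.5429*g^2 - 8.1252*g + 4.9284)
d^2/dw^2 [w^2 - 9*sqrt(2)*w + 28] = 2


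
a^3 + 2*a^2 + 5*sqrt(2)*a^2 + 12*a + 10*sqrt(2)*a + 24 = (a + 2)*(a + 2*sqrt(2))*(a + 3*sqrt(2))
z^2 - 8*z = z*(z - 8)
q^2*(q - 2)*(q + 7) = q^4 + 5*q^3 - 14*q^2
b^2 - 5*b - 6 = (b - 6)*(b + 1)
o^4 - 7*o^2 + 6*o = o*(o - 2)*(o - 1)*(o + 3)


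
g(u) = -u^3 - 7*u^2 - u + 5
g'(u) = -3*u^2 - 14*u - 1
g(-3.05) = -28.69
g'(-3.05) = 13.79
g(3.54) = -130.62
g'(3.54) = -88.15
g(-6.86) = 5.27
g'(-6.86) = -46.14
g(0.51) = 2.54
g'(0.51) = -8.92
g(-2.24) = -16.64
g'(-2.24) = 15.31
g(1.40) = -12.86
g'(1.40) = -26.48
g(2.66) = -66.01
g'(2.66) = -59.47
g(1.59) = -18.31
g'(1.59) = -30.84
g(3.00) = -88.00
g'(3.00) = -70.00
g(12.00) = -2743.00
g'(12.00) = -601.00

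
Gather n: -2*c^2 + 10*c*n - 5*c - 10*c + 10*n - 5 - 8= -2*c^2 - 15*c + n*(10*c + 10) - 13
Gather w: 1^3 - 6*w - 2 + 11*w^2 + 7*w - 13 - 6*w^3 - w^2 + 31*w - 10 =-6*w^3 + 10*w^2 + 32*w - 24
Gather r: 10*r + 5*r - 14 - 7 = 15*r - 21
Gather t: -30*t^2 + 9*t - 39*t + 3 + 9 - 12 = -30*t^2 - 30*t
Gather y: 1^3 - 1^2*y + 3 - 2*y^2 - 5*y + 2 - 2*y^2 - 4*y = -4*y^2 - 10*y + 6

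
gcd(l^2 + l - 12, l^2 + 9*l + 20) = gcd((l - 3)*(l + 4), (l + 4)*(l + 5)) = l + 4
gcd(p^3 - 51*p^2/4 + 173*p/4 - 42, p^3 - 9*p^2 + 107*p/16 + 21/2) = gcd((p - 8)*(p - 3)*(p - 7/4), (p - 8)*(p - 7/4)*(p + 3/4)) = p^2 - 39*p/4 + 14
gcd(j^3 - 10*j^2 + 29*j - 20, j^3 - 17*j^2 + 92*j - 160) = j^2 - 9*j + 20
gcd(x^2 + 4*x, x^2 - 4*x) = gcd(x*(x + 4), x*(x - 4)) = x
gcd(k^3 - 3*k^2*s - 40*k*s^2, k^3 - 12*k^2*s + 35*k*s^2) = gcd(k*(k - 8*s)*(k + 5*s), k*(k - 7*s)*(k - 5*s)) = k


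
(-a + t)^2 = a^2 - 2*a*t + t^2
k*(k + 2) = k^2 + 2*k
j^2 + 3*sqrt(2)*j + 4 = (j + sqrt(2))*(j + 2*sqrt(2))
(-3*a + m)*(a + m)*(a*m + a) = -3*a^3*m - 3*a^3 - 2*a^2*m^2 - 2*a^2*m + a*m^3 + a*m^2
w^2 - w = w*(w - 1)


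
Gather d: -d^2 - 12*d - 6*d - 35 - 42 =-d^2 - 18*d - 77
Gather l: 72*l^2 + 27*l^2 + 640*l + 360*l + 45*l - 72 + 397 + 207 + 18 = 99*l^2 + 1045*l + 550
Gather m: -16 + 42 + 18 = 44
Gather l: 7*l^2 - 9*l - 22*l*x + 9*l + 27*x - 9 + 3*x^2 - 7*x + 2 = 7*l^2 - 22*l*x + 3*x^2 + 20*x - 7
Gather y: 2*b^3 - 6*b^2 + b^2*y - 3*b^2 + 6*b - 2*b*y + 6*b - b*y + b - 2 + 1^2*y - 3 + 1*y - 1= 2*b^3 - 9*b^2 + 13*b + y*(b^2 - 3*b + 2) - 6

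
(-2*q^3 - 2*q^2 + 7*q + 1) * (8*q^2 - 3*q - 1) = -16*q^5 - 10*q^4 + 64*q^3 - 11*q^2 - 10*q - 1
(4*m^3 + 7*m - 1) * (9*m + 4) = 36*m^4 + 16*m^3 + 63*m^2 + 19*m - 4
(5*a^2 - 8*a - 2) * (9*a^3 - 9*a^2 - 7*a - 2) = 45*a^5 - 117*a^4 + 19*a^3 + 64*a^2 + 30*a + 4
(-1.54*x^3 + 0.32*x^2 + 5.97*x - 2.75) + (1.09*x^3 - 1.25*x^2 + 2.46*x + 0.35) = -0.45*x^3 - 0.93*x^2 + 8.43*x - 2.4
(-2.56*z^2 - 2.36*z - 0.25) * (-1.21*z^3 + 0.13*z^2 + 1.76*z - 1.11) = 3.0976*z^5 + 2.5228*z^4 - 4.5099*z^3 - 1.3445*z^2 + 2.1796*z + 0.2775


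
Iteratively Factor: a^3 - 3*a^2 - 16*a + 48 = (a + 4)*(a^2 - 7*a + 12) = (a - 4)*(a + 4)*(a - 3)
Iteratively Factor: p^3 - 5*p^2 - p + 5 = (p - 5)*(p^2 - 1) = (p - 5)*(p + 1)*(p - 1)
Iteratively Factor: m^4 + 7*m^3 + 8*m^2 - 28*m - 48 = (m + 4)*(m^3 + 3*m^2 - 4*m - 12) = (m + 3)*(m + 4)*(m^2 - 4) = (m + 2)*(m + 3)*(m + 4)*(m - 2)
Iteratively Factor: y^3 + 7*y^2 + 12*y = (y + 3)*(y^2 + 4*y) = (y + 3)*(y + 4)*(y)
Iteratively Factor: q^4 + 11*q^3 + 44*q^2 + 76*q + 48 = (q + 3)*(q^3 + 8*q^2 + 20*q + 16) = (q + 3)*(q + 4)*(q^2 + 4*q + 4) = (q + 2)*(q + 3)*(q + 4)*(q + 2)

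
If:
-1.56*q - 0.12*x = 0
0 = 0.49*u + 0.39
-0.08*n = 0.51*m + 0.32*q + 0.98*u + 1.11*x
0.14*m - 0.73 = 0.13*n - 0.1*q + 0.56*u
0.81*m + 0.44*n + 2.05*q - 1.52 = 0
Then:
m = 1.91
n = -0.12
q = 0.01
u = -0.80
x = -0.17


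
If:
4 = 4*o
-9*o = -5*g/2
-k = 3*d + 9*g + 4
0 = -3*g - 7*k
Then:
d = -244/21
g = 18/5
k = -54/35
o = 1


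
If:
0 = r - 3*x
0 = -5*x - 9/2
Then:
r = -27/10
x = -9/10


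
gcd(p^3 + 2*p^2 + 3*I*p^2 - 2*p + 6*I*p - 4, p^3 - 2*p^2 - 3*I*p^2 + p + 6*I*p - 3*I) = 1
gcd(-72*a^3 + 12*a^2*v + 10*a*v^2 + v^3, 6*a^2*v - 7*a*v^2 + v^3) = 1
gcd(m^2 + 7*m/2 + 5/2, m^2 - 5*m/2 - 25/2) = m + 5/2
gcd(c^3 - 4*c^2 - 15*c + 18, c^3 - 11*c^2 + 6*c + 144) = c^2 - 3*c - 18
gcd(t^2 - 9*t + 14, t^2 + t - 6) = t - 2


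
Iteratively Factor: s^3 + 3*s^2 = (s + 3)*(s^2) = s*(s + 3)*(s)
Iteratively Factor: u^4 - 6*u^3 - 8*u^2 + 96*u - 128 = (u - 4)*(u^3 - 2*u^2 - 16*u + 32) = (u - 4)*(u - 2)*(u^2 - 16) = (u - 4)*(u - 2)*(u + 4)*(u - 4)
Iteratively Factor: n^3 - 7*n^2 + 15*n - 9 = (n - 3)*(n^2 - 4*n + 3) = (n - 3)*(n - 1)*(n - 3)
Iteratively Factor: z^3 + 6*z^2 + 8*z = (z + 2)*(z^2 + 4*z) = (z + 2)*(z + 4)*(z)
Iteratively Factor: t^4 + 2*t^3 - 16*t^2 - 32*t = (t)*(t^3 + 2*t^2 - 16*t - 32) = t*(t - 4)*(t^2 + 6*t + 8) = t*(t - 4)*(t + 2)*(t + 4)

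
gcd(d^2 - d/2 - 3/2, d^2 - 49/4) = 1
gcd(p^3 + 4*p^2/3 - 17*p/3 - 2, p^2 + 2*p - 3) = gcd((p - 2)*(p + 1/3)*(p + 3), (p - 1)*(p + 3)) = p + 3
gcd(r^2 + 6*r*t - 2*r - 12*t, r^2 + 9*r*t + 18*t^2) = r + 6*t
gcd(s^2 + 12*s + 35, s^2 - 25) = s + 5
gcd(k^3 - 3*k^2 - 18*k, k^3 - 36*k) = k^2 - 6*k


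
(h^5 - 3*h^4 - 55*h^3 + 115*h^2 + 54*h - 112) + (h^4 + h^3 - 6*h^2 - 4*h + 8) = h^5 - 2*h^4 - 54*h^3 + 109*h^2 + 50*h - 104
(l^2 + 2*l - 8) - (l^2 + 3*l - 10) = 2 - l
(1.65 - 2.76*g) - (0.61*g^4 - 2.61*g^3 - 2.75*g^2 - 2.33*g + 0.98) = -0.61*g^4 + 2.61*g^3 + 2.75*g^2 - 0.43*g + 0.67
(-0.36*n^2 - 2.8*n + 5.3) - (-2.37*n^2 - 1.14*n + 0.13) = 2.01*n^2 - 1.66*n + 5.17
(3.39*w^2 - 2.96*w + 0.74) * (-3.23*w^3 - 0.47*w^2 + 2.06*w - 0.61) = -10.9497*w^5 + 7.9675*w^4 + 5.9844*w^3 - 8.5133*w^2 + 3.33*w - 0.4514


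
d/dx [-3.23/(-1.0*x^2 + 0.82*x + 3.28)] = (2.6486 - 6.46*x)/(-1.0*x^2 + 0.82*x + 3.28)^2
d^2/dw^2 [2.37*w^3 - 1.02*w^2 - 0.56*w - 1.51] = 14.22*w - 2.04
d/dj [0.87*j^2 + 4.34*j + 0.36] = 1.74*j + 4.34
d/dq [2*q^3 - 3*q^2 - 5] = 6*q*(q - 1)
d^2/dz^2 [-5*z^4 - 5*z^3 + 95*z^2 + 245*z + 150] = -60*z^2 - 30*z + 190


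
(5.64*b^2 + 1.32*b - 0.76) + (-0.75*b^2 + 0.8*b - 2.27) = 4.89*b^2 + 2.12*b - 3.03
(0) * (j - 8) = 0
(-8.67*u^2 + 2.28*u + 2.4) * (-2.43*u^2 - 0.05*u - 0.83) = 21.0681*u^4 - 5.1069*u^3 + 1.2501*u^2 - 2.0124*u - 1.992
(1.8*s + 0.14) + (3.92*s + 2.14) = 5.72*s + 2.28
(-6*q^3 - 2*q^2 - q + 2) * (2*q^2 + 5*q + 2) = -12*q^5 - 34*q^4 - 24*q^3 - 5*q^2 + 8*q + 4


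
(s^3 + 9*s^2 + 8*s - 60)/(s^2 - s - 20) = (-s^3 - 9*s^2 - 8*s + 60)/(-s^2 + s + 20)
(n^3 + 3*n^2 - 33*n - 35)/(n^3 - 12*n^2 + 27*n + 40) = (n + 7)/(n - 8)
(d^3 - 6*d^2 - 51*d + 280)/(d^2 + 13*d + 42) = (d^2 - 13*d + 40)/(d + 6)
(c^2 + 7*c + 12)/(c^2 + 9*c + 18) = (c + 4)/(c + 6)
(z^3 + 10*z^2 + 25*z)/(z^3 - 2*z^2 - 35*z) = (z + 5)/(z - 7)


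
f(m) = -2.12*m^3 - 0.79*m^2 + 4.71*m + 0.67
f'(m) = -6.36*m^2 - 1.58*m + 4.71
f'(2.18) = -28.96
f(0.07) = 1.00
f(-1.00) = -2.71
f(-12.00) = 3493.75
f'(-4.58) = -121.46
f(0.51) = 2.59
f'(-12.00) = -892.17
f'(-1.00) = -0.07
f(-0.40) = -1.20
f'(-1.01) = -0.18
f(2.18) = -14.78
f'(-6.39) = -244.89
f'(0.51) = 2.25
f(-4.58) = 166.20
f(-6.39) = 491.46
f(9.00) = -1566.41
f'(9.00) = -524.67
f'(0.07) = 4.57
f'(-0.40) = 4.32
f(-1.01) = -2.71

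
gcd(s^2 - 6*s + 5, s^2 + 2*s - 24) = 1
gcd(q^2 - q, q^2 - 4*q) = q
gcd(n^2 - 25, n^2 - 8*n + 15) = n - 5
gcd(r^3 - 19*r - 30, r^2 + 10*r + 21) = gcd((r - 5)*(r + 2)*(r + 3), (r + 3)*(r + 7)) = r + 3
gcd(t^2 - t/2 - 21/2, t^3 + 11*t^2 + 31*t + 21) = t + 3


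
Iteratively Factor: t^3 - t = (t - 1)*(t^2 + t) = t*(t - 1)*(t + 1)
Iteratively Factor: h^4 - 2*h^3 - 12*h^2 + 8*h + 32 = (h - 4)*(h^3 + 2*h^2 - 4*h - 8) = (h - 4)*(h + 2)*(h^2 - 4) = (h - 4)*(h + 2)^2*(h - 2)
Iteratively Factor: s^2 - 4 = (s + 2)*(s - 2)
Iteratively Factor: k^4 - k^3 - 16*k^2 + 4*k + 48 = (k + 3)*(k^3 - 4*k^2 - 4*k + 16) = (k - 4)*(k + 3)*(k^2 - 4) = (k - 4)*(k + 2)*(k + 3)*(k - 2)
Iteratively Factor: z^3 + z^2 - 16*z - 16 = (z + 4)*(z^2 - 3*z - 4) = (z + 1)*(z + 4)*(z - 4)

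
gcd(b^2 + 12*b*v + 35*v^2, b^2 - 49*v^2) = b + 7*v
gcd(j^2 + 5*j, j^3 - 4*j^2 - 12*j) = j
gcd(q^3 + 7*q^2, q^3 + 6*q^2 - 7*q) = q^2 + 7*q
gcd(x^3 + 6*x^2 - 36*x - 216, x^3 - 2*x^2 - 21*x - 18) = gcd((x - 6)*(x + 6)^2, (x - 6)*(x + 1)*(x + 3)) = x - 6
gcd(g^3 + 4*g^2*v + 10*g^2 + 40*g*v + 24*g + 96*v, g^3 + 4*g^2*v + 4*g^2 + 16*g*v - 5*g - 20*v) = g + 4*v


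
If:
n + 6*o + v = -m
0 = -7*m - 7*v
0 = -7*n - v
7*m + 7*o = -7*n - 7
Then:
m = -42/47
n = -6/47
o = 1/47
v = 42/47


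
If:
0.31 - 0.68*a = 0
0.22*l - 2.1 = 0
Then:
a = 0.46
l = 9.55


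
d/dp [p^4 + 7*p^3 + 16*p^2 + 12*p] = 4*p^3 + 21*p^2 + 32*p + 12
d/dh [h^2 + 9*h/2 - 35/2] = 2*h + 9/2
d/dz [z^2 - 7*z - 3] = 2*z - 7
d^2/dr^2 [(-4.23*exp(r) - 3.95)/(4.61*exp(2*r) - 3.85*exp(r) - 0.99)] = (-89.896383*exp(4*r) - 410.859335*exp(3*r) + 94.487943*exp(2*r) - 114.53585*exp(r) + 10.909602)*exp(r)/(97.972181*exp(6*r) - 245.461755*exp(5*r) + 141.876438*exp(4*r) + 48.359465*exp(3*r) - 30.468042*exp(2*r) - 11.320155*exp(r) - 0.970299)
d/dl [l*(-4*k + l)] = -4*k + 2*l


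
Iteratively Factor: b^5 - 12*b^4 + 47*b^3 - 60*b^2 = (b - 5)*(b^4 - 7*b^3 + 12*b^2) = b*(b - 5)*(b^3 - 7*b^2 + 12*b) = b*(b - 5)*(b - 4)*(b^2 - 3*b) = b*(b - 5)*(b - 4)*(b - 3)*(b)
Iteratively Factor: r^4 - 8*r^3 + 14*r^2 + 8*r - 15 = (r - 3)*(r^3 - 5*r^2 - r + 5) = (r - 3)*(r + 1)*(r^2 - 6*r + 5) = (r - 3)*(r - 1)*(r + 1)*(r - 5)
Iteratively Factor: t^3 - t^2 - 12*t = (t + 3)*(t^2 - 4*t) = t*(t + 3)*(t - 4)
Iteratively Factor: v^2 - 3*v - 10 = (v + 2)*(v - 5)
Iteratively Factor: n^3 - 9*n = (n)*(n^2 - 9) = n*(n + 3)*(n - 3)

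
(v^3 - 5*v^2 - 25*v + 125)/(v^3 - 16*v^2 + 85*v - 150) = (v + 5)/(v - 6)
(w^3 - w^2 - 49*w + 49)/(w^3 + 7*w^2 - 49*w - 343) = (w - 1)/(w + 7)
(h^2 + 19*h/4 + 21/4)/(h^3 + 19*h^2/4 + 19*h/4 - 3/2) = (4*h + 7)/(4*h^2 + 7*h - 2)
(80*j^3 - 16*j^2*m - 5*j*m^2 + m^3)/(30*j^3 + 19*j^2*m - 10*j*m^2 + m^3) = (16*j^2 - m^2)/(6*j^2 + 5*j*m - m^2)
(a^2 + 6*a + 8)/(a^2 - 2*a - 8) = (a + 4)/(a - 4)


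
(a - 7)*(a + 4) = a^2 - 3*a - 28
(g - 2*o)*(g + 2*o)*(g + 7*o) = g^3 + 7*g^2*o - 4*g*o^2 - 28*o^3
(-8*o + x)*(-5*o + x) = 40*o^2 - 13*o*x + x^2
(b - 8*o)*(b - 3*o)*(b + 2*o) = b^3 - 9*b^2*o + 2*b*o^2 + 48*o^3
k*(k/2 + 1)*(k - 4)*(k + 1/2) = k^4/2 - 3*k^3/4 - 9*k^2/2 - 2*k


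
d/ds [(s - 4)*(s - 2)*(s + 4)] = 3*s^2 - 4*s - 16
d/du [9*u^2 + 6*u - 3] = 18*u + 6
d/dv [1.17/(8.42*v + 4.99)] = -9.8514/(8.42*v + 4.99)^2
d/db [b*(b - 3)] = 2*b - 3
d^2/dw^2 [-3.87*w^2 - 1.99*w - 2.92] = -7.74000000000000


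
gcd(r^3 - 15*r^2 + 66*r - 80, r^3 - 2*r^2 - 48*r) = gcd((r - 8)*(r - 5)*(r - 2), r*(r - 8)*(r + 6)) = r - 8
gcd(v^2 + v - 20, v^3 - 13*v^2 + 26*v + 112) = 1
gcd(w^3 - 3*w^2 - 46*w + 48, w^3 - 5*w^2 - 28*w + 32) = w^2 - 9*w + 8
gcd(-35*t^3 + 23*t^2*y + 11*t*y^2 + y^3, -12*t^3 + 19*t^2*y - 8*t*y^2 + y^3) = -t + y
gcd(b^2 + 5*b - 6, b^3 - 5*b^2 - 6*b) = 1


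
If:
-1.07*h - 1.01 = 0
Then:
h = -0.94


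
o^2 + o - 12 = (o - 3)*(o + 4)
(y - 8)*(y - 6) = y^2 - 14*y + 48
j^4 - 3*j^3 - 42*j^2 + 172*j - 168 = (j - 6)*(j - 2)^2*(j + 7)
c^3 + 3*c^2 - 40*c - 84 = (c - 6)*(c + 2)*(c + 7)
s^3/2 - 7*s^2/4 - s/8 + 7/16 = (s/2 + 1/4)*(s - 7/2)*(s - 1/2)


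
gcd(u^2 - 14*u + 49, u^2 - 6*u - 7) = u - 7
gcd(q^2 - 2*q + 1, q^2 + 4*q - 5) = q - 1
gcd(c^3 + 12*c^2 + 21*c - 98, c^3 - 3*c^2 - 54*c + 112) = c^2 + 5*c - 14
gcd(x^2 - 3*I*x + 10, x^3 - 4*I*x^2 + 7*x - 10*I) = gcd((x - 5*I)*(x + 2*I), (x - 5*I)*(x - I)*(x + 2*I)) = x^2 - 3*I*x + 10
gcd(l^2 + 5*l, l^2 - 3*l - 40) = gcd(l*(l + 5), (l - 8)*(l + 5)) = l + 5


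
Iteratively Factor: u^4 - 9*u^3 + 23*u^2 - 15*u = (u - 5)*(u^3 - 4*u^2 + 3*u) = (u - 5)*(u - 3)*(u^2 - u) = (u - 5)*(u - 3)*(u - 1)*(u)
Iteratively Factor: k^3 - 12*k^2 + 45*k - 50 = (k - 2)*(k^2 - 10*k + 25) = (k - 5)*(k - 2)*(k - 5)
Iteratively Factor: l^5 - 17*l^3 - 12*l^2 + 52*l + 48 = (l + 2)*(l^4 - 2*l^3 - 13*l^2 + 14*l + 24) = (l - 2)*(l + 2)*(l^3 - 13*l - 12) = (l - 2)*(l + 2)*(l + 3)*(l^2 - 3*l - 4) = (l - 4)*(l - 2)*(l + 2)*(l + 3)*(l + 1)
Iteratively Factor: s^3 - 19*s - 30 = (s - 5)*(s^2 + 5*s + 6) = (s - 5)*(s + 2)*(s + 3)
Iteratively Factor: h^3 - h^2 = (h - 1)*(h^2) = h*(h - 1)*(h)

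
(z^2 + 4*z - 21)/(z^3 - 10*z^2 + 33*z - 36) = (z + 7)/(z^2 - 7*z + 12)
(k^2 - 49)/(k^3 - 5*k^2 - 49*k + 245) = 1/(k - 5)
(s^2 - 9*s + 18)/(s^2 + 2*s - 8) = (s^2 - 9*s + 18)/(s^2 + 2*s - 8)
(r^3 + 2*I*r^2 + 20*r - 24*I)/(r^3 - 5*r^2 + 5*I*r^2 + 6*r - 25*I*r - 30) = (r^2 - 4*I*r - 4)/(r^2 - r*(5 + I) + 5*I)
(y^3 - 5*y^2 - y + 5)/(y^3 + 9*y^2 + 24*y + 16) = (y^2 - 6*y + 5)/(y^2 + 8*y + 16)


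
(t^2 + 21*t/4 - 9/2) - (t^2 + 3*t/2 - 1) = 15*t/4 - 7/2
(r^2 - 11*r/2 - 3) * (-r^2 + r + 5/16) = -r^4 + 13*r^3/2 - 35*r^2/16 - 151*r/32 - 15/16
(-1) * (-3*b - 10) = 3*b + 10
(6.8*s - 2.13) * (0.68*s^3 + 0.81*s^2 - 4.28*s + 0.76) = 4.624*s^4 + 4.0596*s^3 - 30.8293*s^2 + 14.2844*s - 1.6188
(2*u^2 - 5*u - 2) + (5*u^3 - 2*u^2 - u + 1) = 5*u^3 - 6*u - 1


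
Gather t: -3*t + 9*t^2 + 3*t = 9*t^2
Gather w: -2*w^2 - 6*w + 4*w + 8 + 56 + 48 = -2*w^2 - 2*w + 112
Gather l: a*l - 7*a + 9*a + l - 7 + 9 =2*a + l*(a + 1) + 2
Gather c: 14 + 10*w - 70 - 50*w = -40*w - 56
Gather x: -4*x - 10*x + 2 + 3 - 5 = -14*x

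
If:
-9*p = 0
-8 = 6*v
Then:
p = 0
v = -4/3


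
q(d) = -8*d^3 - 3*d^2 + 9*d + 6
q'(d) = -24*d^2 - 6*d + 9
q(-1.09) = 2.99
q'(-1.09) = -12.97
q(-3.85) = 383.42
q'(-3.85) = -323.64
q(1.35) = -7.00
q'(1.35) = -42.84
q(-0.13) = 4.80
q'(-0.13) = 9.37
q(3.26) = -273.71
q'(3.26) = -265.62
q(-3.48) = 275.50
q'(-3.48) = -260.77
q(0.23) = 7.81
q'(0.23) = 6.35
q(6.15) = -1912.98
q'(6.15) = -935.64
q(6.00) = -1776.00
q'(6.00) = -891.00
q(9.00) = -5988.00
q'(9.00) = -1989.00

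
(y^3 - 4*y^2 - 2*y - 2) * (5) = 5*y^3 - 20*y^2 - 10*y - 10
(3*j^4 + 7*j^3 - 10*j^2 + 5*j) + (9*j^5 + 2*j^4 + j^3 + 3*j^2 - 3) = 9*j^5 + 5*j^4 + 8*j^3 - 7*j^2 + 5*j - 3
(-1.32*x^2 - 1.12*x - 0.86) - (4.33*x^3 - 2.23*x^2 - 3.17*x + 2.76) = -4.33*x^3 + 0.91*x^2 + 2.05*x - 3.62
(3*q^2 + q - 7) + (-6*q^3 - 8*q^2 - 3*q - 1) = -6*q^3 - 5*q^2 - 2*q - 8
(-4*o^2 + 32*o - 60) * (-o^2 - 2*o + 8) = 4*o^4 - 24*o^3 - 36*o^2 + 376*o - 480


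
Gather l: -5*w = -5*w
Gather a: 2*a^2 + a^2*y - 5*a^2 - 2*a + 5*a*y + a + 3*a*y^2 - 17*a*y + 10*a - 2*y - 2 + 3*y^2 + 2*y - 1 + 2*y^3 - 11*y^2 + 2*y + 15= a^2*(y - 3) + a*(3*y^2 - 12*y + 9) + 2*y^3 - 8*y^2 + 2*y + 12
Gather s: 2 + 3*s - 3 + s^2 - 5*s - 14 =s^2 - 2*s - 15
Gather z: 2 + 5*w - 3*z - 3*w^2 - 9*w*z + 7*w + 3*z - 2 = -3*w^2 - 9*w*z + 12*w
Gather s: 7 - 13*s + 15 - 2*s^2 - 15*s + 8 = -2*s^2 - 28*s + 30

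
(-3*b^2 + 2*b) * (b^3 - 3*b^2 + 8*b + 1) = -3*b^5 + 11*b^4 - 30*b^3 + 13*b^2 + 2*b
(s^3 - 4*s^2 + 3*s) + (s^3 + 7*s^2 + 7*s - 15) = 2*s^3 + 3*s^2 + 10*s - 15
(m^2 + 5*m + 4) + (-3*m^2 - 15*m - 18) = -2*m^2 - 10*m - 14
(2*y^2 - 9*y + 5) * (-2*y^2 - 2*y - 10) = -4*y^4 + 14*y^3 - 12*y^2 + 80*y - 50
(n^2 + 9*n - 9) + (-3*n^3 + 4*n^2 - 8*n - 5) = -3*n^3 + 5*n^2 + n - 14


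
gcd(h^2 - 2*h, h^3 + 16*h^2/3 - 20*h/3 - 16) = h - 2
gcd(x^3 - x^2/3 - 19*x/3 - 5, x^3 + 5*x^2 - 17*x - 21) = x^2 - 2*x - 3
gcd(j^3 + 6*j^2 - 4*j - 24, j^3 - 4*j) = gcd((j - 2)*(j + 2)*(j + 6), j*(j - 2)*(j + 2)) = j^2 - 4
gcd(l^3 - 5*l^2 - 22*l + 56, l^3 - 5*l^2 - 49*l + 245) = l - 7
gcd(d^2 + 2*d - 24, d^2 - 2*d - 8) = d - 4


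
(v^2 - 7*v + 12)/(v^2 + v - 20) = (v - 3)/(v + 5)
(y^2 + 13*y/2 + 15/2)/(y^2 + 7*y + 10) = (y + 3/2)/(y + 2)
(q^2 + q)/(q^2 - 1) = q/(q - 1)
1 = 1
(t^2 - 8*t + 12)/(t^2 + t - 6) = (t - 6)/(t + 3)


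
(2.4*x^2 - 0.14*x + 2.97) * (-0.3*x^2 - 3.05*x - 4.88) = -0.72*x^4 - 7.278*x^3 - 12.176*x^2 - 8.3753*x - 14.4936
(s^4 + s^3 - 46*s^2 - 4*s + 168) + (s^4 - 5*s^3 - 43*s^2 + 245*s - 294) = 2*s^4 - 4*s^3 - 89*s^2 + 241*s - 126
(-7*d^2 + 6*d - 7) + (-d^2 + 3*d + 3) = -8*d^2 + 9*d - 4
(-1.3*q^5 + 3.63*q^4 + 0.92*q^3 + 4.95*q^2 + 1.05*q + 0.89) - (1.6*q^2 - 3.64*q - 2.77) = -1.3*q^5 + 3.63*q^4 + 0.92*q^3 + 3.35*q^2 + 4.69*q + 3.66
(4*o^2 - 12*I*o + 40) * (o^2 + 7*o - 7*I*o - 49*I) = 4*o^4 + 28*o^3 - 40*I*o^3 - 44*o^2 - 280*I*o^2 - 308*o - 280*I*o - 1960*I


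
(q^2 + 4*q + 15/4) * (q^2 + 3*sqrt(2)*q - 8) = q^4 + 4*q^3 + 3*sqrt(2)*q^3 - 17*q^2/4 + 12*sqrt(2)*q^2 - 32*q + 45*sqrt(2)*q/4 - 30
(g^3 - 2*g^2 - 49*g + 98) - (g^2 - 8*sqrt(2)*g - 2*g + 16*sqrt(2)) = g^3 - 3*g^2 - 47*g + 8*sqrt(2)*g - 16*sqrt(2) + 98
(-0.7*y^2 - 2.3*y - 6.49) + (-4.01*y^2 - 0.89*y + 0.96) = -4.71*y^2 - 3.19*y - 5.53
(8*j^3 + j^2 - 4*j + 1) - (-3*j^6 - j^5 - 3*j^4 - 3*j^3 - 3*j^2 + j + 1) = 3*j^6 + j^5 + 3*j^4 + 11*j^3 + 4*j^2 - 5*j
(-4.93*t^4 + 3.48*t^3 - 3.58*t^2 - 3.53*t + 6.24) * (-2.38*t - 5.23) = 11.7334*t^5 + 17.5015*t^4 - 9.68*t^3 + 27.1248*t^2 + 3.6107*t - 32.6352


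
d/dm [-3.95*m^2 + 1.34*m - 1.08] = 1.34 - 7.9*m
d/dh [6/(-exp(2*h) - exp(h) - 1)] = (12*exp(h) + 6)*exp(h)/(exp(2*h) + exp(h) + 1)^2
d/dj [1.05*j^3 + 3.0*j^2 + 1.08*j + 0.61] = 3.15*j^2 + 6.0*j + 1.08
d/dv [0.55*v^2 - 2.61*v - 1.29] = 1.1*v - 2.61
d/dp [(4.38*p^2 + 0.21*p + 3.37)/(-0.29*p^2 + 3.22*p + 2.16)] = (14.1645*p^2 + 20.8762*p - 10.3978)/(0.0841*p^4 - 1.8676*p^3 + 9.1156*p^2 + 13.9104*p + 4.6656)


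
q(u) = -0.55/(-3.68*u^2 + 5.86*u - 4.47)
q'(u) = -0.55*(7.36*u - 5.86)/(-3.68*u^2 + 5.86*u - 4.47)^2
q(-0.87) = 0.04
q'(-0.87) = 0.04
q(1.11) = 0.22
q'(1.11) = -0.20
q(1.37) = 0.16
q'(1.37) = -0.21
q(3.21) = 0.02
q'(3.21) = -0.02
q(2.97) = 0.03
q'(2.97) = -0.02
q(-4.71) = 0.00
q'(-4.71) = 0.00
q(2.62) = 0.04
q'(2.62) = -0.04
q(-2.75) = 0.01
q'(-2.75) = 0.01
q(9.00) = 0.00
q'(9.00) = -0.00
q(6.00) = 0.01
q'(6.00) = -0.00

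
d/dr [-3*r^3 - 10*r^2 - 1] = r*(-9*r - 20)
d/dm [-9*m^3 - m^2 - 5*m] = -27*m^2 - 2*m - 5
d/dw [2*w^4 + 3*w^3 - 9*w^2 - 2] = w*(8*w^2 + 9*w - 18)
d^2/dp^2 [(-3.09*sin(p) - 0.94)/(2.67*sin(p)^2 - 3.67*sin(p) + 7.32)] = (22.028301*sin(p)^5 + 57.0832649999999*sin(p)^4 - 434.042676*sin(p)^3 - 18.022178*sin(p)^2 + 608.441124*sin(p) - 154.600052)/(2.67*sin(p)^2 - 3.67*sin(p) + 7.32)^3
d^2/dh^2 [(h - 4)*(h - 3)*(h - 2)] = 6*h - 18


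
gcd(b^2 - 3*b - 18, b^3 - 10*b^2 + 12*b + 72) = b - 6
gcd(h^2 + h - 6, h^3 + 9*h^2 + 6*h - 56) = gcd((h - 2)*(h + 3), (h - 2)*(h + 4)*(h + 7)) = h - 2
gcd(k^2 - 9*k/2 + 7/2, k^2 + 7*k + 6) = 1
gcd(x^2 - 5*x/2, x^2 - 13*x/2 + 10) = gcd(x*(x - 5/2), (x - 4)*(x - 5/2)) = x - 5/2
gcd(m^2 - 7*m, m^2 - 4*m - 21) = m - 7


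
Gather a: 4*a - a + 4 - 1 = 3*a + 3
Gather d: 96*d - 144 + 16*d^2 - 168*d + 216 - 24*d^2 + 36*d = -8*d^2 - 36*d + 72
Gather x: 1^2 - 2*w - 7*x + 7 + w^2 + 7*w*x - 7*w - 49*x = w^2 - 9*w + x*(7*w - 56) + 8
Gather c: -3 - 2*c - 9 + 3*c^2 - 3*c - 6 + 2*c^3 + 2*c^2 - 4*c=2*c^3 + 5*c^2 - 9*c - 18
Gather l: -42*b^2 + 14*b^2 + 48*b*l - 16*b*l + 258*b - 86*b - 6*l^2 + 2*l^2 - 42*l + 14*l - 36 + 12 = -28*b^2 + 172*b - 4*l^2 + l*(32*b - 28) - 24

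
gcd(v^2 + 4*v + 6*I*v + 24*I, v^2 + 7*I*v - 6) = v + 6*I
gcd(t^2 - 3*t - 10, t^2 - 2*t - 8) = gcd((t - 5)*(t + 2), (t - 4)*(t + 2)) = t + 2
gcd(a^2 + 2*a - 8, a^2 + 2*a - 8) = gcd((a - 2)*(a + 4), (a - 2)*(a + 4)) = a^2 + 2*a - 8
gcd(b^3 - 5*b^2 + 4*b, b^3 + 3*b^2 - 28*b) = b^2 - 4*b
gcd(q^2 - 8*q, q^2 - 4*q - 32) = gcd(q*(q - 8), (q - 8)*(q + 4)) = q - 8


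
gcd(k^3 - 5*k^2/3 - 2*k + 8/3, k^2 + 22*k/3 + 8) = k + 4/3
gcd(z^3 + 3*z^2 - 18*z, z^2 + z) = z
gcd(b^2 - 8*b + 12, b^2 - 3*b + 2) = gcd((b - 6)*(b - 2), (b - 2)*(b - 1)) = b - 2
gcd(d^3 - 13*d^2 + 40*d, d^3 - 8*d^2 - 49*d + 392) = d - 8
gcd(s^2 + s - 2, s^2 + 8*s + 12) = s + 2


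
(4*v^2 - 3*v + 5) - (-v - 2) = 4*v^2 - 2*v + 7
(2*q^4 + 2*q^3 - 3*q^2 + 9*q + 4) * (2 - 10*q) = -20*q^5 - 16*q^4 + 34*q^3 - 96*q^2 - 22*q + 8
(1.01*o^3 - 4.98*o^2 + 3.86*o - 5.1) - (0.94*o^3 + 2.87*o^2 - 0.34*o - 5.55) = 0.0700000000000001*o^3 - 7.85*o^2 + 4.2*o + 0.45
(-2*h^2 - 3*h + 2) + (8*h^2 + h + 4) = 6*h^2 - 2*h + 6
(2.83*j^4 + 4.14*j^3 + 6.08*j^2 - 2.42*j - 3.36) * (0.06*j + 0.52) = 0.1698*j^5 + 1.72*j^4 + 2.5176*j^3 + 3.0164*j^2 - 1.46*j - 1.7472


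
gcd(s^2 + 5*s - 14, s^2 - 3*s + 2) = s - 2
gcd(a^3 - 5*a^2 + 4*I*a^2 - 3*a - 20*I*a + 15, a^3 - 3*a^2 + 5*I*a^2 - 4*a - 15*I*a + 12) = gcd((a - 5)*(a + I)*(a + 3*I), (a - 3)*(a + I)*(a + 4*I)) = a + I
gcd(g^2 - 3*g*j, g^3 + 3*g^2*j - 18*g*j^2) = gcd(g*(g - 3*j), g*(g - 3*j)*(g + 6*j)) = g^2 - 3*g*j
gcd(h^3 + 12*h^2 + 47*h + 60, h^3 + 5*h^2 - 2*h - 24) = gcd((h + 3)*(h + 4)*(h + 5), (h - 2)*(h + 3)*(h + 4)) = h^2 + 7*h + 12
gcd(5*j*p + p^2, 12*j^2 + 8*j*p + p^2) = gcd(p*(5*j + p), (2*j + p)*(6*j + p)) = 1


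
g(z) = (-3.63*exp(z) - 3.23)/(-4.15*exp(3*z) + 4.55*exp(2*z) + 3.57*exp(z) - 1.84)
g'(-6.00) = 0.01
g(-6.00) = 1.77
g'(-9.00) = 0.00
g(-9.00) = 1.76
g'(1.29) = -0.36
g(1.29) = 0.13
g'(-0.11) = 0.84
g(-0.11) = -3.20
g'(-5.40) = 0.02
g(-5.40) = 1.78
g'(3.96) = -0.00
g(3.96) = 0.00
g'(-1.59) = 5.10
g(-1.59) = 4.14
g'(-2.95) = 0.38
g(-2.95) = 2.08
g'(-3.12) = 0.31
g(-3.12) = 2.03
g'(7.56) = -0.00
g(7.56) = 0.00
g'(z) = (-3.63*exp(z) - 3.23)*(12.45*exp(3*z) - 9.1*exp(2*z) - 3.57*exp(z))/(-4.15*exp(3*z) + 4.55*exp(2*z) + 3.57*exp(z) - 1.84)^2 - 3.63*exp(z)/(-4.15*exp(3*z) + 4.55*exp(2*z) + 3.57*exp(z) - 1.84) = (-30.129*exp(3*z) - 23.697*exp(2*z) + 29.393*exp(z) + 18.2103)*exp(z)/(17.2225*exp(6*z) - 37.765*exp(5*z) - 8.9285*exp(4*z) + 47.759*exp(3*z) - 3.9991*exp(2*z) - 13.1376*exp(z) + 3.3856)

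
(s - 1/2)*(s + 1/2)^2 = s^3 + s^2/2 - s/4 - 1/8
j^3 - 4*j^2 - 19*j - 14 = (j - 7)*(j + 1)*(j + 2)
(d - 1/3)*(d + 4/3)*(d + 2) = d^3 + 3*d^2 + 14*d/9 - 8/9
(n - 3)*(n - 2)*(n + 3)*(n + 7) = n^4 + 5*n^3 - 23*n^2 - 45*n + 126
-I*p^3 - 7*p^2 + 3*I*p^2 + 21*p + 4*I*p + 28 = (p - 4)*(p - 7*I)*(-I*p - I)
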